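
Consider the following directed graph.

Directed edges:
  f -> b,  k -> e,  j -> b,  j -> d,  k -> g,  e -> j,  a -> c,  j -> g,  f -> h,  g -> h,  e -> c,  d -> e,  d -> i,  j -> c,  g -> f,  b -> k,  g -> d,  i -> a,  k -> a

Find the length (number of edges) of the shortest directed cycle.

For each vertex v, BFS finds the shortest path from v back to v.
The shortest such closed walk is d → e → j → d, length 3.

3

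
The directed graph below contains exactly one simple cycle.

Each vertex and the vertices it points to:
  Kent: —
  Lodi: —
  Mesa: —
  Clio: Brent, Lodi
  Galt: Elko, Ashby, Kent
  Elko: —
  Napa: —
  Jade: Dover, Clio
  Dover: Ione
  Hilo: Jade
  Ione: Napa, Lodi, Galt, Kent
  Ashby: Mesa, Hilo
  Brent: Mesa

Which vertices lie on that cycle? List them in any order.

Galt, Hilo, Ione, Jade, Ashby, Dover

DFS with gray/black marking from Hilo:
Hilo gray
  Jade gray
    Dover gray
      Ione gray
        Napa gray
        Napa black
        Lodi gray
        Lodi black
        Galt gray
          Elko gray
          Elko black
          Ashby gray
            Mesa gray
            Mesa black
            Ashby→Hilo: Hilo is gray → back edge
Back edge closes the cycle Hilo → Jade → Dover → Ione → Galt → Ashby → Hilo; its vertices are {Galt, Hilo, Ione, Jade, Ashby, Dover}.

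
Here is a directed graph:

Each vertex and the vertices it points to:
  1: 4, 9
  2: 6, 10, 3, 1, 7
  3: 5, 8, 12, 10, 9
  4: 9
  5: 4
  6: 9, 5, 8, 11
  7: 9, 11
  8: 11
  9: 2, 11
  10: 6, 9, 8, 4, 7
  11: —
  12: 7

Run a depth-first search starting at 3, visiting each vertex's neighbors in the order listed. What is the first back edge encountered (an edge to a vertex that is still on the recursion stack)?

6->9

DFS from 3 (visiting each vertex's neighbors in the order listed); mark gray on enter, black on exit:
3 gray
  5 gray
    4 gray
      9 gray
        2 gray
          6 gray
            6→9: 9 is gray → back edge
First back edge: 6 → 9.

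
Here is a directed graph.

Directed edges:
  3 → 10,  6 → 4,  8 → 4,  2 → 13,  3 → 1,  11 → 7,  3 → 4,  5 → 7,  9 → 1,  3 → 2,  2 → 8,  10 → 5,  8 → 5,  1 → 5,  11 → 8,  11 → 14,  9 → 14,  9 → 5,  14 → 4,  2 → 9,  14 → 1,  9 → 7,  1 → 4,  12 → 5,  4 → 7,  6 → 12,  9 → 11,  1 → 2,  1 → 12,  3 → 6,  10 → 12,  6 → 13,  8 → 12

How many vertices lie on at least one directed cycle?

A vertex is on a directed cycle iff it belongs to a strongly connected component of size ≥ 2 (or has a self-loop).
The vertices on cycles are {1, 2, 9, 11, 14} — 5 in total.

5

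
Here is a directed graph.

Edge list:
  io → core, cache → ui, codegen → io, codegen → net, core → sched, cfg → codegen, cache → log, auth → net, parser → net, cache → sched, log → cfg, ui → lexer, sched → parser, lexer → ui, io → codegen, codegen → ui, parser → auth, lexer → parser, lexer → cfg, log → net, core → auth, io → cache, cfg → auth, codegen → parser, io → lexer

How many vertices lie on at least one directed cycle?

A vertex is on a directed cycle iff it belongs to a strongly connected component of size ≥ 2 (or has a self-loop).
The vertices on cycles are {io, ui, cfg, log, cache, lexer, codegen} — 7 in total.

7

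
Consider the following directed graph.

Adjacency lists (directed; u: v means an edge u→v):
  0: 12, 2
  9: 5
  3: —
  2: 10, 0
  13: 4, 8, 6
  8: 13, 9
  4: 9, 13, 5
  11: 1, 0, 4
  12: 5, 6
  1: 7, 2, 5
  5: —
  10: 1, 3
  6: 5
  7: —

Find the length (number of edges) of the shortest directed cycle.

2

For each vertex v, BFS finds the shortest path from v back to v.
The shortest such closed walk is 0 → 2 → 0, length 2.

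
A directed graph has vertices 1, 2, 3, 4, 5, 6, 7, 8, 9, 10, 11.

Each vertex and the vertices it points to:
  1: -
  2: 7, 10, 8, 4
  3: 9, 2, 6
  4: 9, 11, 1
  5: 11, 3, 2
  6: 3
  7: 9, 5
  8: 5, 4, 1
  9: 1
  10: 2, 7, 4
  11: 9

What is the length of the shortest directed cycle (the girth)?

2

For each vertex v, BFS finds the shortest path from v back to v.
The shortest such closed walk is 3 → 6 → 3, length 2.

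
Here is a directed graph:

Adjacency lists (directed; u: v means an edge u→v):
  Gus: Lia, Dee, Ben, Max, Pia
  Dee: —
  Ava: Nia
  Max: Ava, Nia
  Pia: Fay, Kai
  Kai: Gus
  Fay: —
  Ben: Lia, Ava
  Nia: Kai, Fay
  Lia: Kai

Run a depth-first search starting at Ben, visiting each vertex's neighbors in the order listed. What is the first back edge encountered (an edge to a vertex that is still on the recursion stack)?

DFS from Ben (visiting each vertex's neighbors in the order listed); mark gray on enter, black on exit:
Ben gray
  Lia gray
    Kai gray
      Gus gray
        Gus→Lia: Lia is gray → back edge
First back edge: Gus → Lia.

Gus->Lia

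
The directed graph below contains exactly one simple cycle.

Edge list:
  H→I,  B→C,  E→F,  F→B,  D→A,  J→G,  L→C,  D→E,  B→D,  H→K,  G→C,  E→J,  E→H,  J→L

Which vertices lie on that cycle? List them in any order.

DFS with gray/black marking from D:
D gray
  A gray
  A black
  E gray
    H gray
      I gray
      I black
      K gray
      K black
    H black
    F gray
      B gray
        C gray
        C black
        B→D: D is gray → back edge
Back edge closes the cycle D → E → F → B → D; its vertices are {B, D, E, F}.

B, D, E, F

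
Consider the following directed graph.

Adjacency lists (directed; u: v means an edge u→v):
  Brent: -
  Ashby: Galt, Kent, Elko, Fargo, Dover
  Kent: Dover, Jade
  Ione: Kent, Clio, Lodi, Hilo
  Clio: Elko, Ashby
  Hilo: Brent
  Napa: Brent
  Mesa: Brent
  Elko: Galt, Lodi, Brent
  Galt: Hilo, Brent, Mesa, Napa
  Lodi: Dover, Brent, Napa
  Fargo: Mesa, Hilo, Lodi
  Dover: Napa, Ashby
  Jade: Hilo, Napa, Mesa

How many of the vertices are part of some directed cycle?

A vertex is on a directed cycle iff it belongs to a strongly connected component of size ≥ 2 (or has a self-loop).
The vertices on cycles are {Elko, Kent, Lodi, Ashby, Dover, Fargo} — 6 in total.

6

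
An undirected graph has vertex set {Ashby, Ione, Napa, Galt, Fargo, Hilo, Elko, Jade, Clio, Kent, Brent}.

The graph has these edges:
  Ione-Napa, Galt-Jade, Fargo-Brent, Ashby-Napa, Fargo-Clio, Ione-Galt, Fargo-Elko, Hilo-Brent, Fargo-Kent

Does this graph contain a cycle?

No

DFS, tracking each vertex's parent; an edge to a visited non-parent vertex closes a cycle.
Start from Ione:
visit Ione (parent –)
  visit Galt (parent Ione)
    visit Jade (parent Galt)
      Jade–Galt: parent, skip
    Galt–Ione: parent, skip
  visit Napa (parent Ione)
    Napa–Ione: parent, skip
    visit Ashby (parent Napa)
      Ashby–Napa: parent, skip
visit Fargo (parent –)
  visit Brent (parent Fargo)
    Brent–Fargo: parent, skip
    visit Hilo (parent Brent)
      Hilo–Brent: parent, skip
  visit Kent (parent Fargo)
    Kent–Fargo: parent, skip
  visit Elko (parent Fargo)
    Elko–Fargo: parent, skip
  visit Clio (parent Fargo)
    Clio–Fargo: parent, skip
No non-parent visited neighbor found — the graph is a forest.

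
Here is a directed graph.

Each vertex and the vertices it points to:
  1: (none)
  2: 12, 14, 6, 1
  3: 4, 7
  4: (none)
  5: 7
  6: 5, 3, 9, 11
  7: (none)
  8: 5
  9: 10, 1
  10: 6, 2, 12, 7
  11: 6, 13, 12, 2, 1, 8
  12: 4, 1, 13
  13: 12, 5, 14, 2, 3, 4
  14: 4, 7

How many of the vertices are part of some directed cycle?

7

A vertex is on a directed cycle iff it belongs to a strongly connected component of size ≥ 2 (or has a self-loop).
The vertices on cycles are {2, 6, 9, 10, 11, 12, 13} — 7 in total.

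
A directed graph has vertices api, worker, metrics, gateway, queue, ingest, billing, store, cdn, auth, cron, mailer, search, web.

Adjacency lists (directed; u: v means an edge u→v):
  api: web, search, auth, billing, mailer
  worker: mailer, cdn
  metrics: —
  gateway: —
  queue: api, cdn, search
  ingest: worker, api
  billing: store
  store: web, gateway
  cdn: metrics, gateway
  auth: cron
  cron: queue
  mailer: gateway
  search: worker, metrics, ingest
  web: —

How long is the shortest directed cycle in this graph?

For each vertex v, BFS finds the shortest path from v back to v.
The shortest such closed walk is api → search → ingest → api, length 3.

3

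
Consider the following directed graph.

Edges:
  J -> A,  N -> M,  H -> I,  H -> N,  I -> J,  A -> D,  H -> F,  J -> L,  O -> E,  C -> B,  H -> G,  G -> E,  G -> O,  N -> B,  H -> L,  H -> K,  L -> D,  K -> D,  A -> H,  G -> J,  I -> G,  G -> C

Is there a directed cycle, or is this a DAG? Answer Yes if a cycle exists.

Yes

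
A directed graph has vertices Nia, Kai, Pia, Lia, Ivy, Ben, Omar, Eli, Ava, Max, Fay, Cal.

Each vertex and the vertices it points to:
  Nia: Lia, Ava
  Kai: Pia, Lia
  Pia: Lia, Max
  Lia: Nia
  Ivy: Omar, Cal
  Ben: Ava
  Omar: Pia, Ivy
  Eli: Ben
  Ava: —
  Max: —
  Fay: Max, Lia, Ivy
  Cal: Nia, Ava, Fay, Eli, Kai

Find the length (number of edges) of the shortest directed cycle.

2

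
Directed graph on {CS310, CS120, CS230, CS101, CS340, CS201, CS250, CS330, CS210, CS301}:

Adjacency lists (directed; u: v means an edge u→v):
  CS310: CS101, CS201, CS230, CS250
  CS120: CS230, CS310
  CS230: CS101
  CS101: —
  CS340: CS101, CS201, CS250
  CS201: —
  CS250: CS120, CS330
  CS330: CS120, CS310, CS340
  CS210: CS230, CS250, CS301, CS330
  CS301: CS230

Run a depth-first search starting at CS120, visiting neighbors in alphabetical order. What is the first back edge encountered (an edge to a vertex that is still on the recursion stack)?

CS250→CS120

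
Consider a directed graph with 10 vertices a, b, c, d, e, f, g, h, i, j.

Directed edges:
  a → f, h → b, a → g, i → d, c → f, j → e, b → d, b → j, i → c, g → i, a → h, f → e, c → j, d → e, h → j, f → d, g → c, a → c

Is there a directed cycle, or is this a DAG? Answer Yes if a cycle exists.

DFS with white/gray/black marking, starting from b:
b gray
  d gray
    e gray
    e black
  d black
  j gray
    j→e: e black — skip
  j black
b black
a gray
  g gray
    i gray
      c gray
        c→j: j black — skip
        f gray
          f→d: d black — skip
          f→e: e black — skip
        f black
      c black
      i→d: d black — skip
    i black
    g→c: c black — skip
  g black
  h gray
    h→j: j black — skip
    h→b: b black — skip
  h black
  a→c: c black — skip
  a→f: f black — skip
a black
Every edge goes to a white or black vertex — no back edge, so the graph is acyclic.

No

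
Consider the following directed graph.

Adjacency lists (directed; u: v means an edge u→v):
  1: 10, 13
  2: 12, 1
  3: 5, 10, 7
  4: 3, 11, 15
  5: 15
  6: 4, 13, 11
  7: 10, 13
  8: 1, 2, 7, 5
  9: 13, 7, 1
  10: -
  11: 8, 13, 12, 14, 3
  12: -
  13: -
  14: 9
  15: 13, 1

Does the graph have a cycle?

DFS with white/gray/black marking, starting from 6:
6 gray
  4 gray
    3 gray
      5 gray
        15 gray
          13 gray
          13 black
          1 gray
            10 gray
            10 black
            1→13: 13 black — skip
          1 black
        15 black
      5 black
      3→10: 10 black — skip
      7 gray
        7→10: 10 black — skip
        7→13: 13 black — skip
      7 black
    3 black
    11 gray
      8 gray
        8→1: 1 black — skip
        2 gray
          12 gray
          12 black
          2→1: 1 black — skip
        2 black
        8→7: 7 black — skip
        8→5: 5 black — skip
      8 black
      11→13: 13 black — skip
      11→12: 12 black — skip
      14 gray
        9 gray
          9→13: 13 black — skip
          9→7: 7 black — skip
          9→1: 1 black — skip
        9 black
      14 black
      11→3: 3 black — skip
    11 black
    4→15: 15 black — skip
  4 black
  6→13: 13 black — skip
  6→11: 11 black — skip
6 black
Every edge goes to a white or black vertex — no back edge, so the graph is acyclic.

No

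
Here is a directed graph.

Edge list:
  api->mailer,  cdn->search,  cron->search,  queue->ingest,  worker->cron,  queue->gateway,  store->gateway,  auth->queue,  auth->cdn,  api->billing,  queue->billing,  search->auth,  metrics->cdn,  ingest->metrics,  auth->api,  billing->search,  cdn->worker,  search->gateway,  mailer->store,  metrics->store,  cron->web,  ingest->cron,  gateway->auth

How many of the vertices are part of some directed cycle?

13

A vertex is on a directed cycle iff it belongs to a strongly connected component of size ≥ 2 (or has a self-loop).
The vertices on cycles are {api, cdn, auth, cron, queue, store, ingest, mailer, search, worker, billing, gateway, metrics} — 13 in total.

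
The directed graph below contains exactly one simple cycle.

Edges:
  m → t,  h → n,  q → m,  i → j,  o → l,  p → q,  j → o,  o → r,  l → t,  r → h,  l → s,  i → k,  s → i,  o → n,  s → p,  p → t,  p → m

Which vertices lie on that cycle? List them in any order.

i, j, l, o, s

DFS with gray/black marking from o:
o gray
  l gray
    t gray
    t black
    s gray
      p gray
        q gray
          m gray
            m→t: t black — skip
          m black
        q black
        p→t: t black — skip
        p→m: m black — skip
      p black
      i gray
        j gray
          j→o: o is gray → back edge
Back edge closes the cycle o → l → s → i → j → o; its vertices are {i, j, l, o, s}.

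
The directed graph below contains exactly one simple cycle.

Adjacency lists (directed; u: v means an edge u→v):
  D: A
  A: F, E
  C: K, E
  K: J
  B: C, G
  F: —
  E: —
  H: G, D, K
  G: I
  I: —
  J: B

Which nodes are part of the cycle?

B, C, J, K

DFS with gray/black marking from K:
K gray
  J gray
    B gray
      C gray
        C→K: K is gray → back edge
Back edge closes the cycle K → J → B → C → K; its vertices are {B, C, J, K}.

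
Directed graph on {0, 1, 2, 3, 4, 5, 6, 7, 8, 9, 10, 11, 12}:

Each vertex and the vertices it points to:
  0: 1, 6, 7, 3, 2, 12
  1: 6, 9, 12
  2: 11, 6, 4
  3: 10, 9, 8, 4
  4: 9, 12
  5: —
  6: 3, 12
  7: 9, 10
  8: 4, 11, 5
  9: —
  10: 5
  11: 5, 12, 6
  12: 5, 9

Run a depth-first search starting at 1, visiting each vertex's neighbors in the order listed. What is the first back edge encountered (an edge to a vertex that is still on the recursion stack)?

11->6

DFS from 1 (visiting each vertex's neighbors in the order listed); mark gray on enter, black on exit:
1 gray
  6 gray
    3 gray
      10 gray
        5 gray
        5 black
      10 black
      9 gray
      9 black
      8 gray
        4 gray
          4→9: 9 black — skip
          12 gray
            12→5: 5 black — skip
            12→9: 9 black — skip
          12 black
        4 black
        11 gray
          11→5: 5 black — skip
          11→12: 12 black — skip
          11→6: 6 is gray → back edge
First back edge: 11 → 6.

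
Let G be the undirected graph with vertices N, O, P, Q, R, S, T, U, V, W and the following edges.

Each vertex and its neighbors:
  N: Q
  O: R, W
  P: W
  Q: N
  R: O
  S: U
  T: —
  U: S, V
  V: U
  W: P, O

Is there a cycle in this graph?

DFS, tracking each vertex's parent; an edge to a visited non-parent vertex closes a cycle.
Start from T:
visit T (parent –)
visit N (parent –)
  visit Q (parent N)
    Q–N: parent, skip
visit O (parent –)
  visit R (parent O)
    R–O: parent, skip
  visit W (parent O)
    visit P (parent W)
      P–W: parent, skip
    W–O: parent, skip
visit S (parent –)
  visit U (parent S)
    U–S: parent, skip
    visit V (parent U)
      V–U: parent, skip
No non-parent visited neighbor found — the graph is a forest.

No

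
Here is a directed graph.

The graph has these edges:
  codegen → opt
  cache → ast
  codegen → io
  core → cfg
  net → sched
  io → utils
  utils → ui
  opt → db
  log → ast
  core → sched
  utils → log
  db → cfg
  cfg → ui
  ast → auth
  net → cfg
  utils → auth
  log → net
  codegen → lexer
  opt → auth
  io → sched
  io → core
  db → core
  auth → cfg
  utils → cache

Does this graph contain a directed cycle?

DFS with white/gray/black marking, starting from auth:
auth gray
  cfg gray
    ui gray
    ui black
  cfg black
auth black
opt gray
  db gray
    core gray
      sched gray
      sched black
      core→cfg: cfg black — skip
    core black
    db→cfg: cfg black — skip
  db black
  opt→auth: auth black — skip
opt black
io gray
  io→sched: sched black — skip
  utils gray
    utils→auth: auth black — skip
    cache gray
      ast gray
        ast→auth: auth black — skip
      ast black
    cache black
    utils→ui: ui black — skip
    log gray
      log→ast: ast black — skip
      net gray
        net→sched: sched black — skip
        net→cfg: cfg black — skip
      net black
    log black
  utils black
  io→core: core black — skip
io black
lexer gray
lexer black
codegen gray
  codegen→opt: opt black — skip
  codegen→io: io black — skip
  codegen→lexer: lexer black — skip
codegen black
Every edge goes to a white or black vertex — no back edge, so the graph is acyclic.

No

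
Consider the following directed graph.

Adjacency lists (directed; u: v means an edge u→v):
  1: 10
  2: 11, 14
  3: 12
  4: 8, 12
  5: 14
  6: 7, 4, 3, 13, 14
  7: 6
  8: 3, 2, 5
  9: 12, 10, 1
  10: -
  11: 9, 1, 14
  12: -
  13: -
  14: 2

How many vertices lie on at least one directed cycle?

5

A vertex is on a directed cycle iff it belongs to a strongly connected component of size ≥ 2 (or has a self-loop).
The vertices on cycles are {2, 6, 7, 11, 14} — 5 in total.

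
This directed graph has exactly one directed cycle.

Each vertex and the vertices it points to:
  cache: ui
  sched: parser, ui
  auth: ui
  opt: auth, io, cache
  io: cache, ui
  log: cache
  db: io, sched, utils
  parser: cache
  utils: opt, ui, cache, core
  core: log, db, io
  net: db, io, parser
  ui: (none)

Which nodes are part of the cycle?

db, core, utils

DFS with gray/black marking from db:
db gray
  io gray
    cache gray
      ui gray
      ui black
    cache black
    io→ui: ui black — skip
  io black
  sched gray
    parser gray
      parser→cache: cache black — skip
    parser black
    sched→ui: ui black — skip
  sched black
  utils gray
    opt gray
      auth gray
        auth→ui: ui black — skip
      auth black
      opt→io: io black — skip
      opt→cache: cache black — skip
    opt black
    utils→ui: ui black — skip
    utils→cache: cache black — skip
    core gray
      log gray
        log→cache: cache black — skip
      log black
      core→db: db is gray → back edge
Back edge closes the cycle db → utils → core → db; its vertices are {db, core, utils}.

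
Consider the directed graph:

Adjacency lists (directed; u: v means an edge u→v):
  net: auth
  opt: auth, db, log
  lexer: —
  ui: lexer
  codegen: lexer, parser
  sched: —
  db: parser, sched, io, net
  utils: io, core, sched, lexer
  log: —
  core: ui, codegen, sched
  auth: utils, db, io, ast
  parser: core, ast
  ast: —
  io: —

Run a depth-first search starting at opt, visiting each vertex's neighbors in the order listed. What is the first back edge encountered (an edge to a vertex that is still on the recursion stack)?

parser->core

DFS from opt (visiting each vertex's neighbors in the order listed); mark gray on enter, black on exit:
opt gray
  auth gray
    utils gray
      io gray
      io black
      core gray
        ui gray
          lexer gray
          lexer black
        ui black
        codegen gray
          codegen→lexer: lexer black — skip
          parser gray
            parser→core: core is gray → back edge
First back edge: parser → core.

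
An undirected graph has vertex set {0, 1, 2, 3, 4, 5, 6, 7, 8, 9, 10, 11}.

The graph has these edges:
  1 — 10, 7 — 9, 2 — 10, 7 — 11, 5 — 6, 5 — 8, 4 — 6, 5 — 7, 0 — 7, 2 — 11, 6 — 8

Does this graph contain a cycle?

DFS, tracking each vertex's parent; an edge to a visited non-parent vertex closes a cycle.
Start from 3:
visit 3 (parent –)
visit 0 (parent –)
  visit 7 (parent 0)
    visit 5 (parent 7)
      5–7: parent, skip
      visit 8 (parent 5)
        visit 6 (parent 8)
          visit 4 (parent 6)
            4–6: parent, skip
          6–8: parent, skip
          6–5: 5 visited and ≠ parent → cycle
Cycle: 5 – 8 – 6 – 5.

Yes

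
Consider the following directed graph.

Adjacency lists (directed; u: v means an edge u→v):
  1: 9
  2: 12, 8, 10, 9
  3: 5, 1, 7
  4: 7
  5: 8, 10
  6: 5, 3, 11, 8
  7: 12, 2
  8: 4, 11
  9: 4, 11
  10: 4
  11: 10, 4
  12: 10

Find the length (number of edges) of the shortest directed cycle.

4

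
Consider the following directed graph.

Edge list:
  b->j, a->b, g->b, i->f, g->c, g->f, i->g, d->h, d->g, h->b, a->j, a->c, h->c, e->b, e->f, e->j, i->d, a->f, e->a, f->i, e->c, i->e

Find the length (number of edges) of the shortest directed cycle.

For each vertex v, BFS finds the shortest path from v back to v.
The shortest such closed walk is i → f → i, length 2.

2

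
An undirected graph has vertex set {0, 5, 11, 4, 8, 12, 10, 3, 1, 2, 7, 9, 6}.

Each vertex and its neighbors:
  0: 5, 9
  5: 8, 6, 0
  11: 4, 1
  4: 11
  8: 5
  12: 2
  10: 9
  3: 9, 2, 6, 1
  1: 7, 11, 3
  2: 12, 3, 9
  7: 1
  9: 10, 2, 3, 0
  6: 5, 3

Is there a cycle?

Yes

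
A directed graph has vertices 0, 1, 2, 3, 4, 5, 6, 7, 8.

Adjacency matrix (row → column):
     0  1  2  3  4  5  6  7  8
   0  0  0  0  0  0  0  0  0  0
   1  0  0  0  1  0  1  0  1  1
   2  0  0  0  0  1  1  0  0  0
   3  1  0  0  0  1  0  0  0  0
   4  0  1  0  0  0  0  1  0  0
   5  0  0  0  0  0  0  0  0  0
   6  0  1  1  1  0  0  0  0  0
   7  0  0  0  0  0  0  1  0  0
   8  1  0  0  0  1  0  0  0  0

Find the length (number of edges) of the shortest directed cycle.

3

For each vertex v, BFS finds the shortest path from v back to v.
The shortest such closed walk is 1 → 8 → 4 → 1, length 3.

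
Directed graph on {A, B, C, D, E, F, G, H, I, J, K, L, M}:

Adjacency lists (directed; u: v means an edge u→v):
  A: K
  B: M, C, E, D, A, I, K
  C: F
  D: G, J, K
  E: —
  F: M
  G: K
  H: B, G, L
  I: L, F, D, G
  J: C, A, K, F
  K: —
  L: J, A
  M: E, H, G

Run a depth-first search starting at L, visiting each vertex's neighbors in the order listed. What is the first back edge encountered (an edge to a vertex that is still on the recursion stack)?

DFS from L (visiting each vertex's neighbors in the order listed); mark gray on enter, black on exit:
L gray
  J gray
    C gray
      F gray
        M gray
          E gray
          E black
          H gray
            B gray
              B→M: M is gray → back edge
First back edge: B → M.

B→M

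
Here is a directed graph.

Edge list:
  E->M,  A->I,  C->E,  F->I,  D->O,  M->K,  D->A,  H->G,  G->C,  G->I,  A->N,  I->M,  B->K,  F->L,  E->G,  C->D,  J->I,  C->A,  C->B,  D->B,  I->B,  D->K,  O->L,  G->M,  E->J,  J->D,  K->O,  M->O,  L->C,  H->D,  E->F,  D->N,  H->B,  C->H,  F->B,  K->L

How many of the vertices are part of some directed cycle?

A vertex is on a directed cycle iff it belongs to a strongly connected component of size ≥ 2 (or has a self-loop).
The vertices on cycles are {A, B, C, D, E, F, G, H, I, J, K, L, M, O} — 14 in total.

14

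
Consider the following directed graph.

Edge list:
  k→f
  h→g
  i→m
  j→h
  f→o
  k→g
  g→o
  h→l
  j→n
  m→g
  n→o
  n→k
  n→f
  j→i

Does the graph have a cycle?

No

DFS with white/gray/black marking, starting from o:
o gray
o black
f gray
  f→o: o black — skip
f black
g gray
  g→o: o black — skip
g black
h gray
  l gray
  l black
  h→g: g black — skip
h black
i gray
  m gray
    m→g: g black — skip
  m black
i black
j gray
  n gray
    n→f: f black — skip
    k gray
      k→g: g black — skip
      k→f: f black — skip
    k black
    n→o: o black — skip
  n black
  j→i: i black — skip
  j→h: h black — skip
j black
Every edge goes to a white or black vertex — no back edge, so the graph is acyclic.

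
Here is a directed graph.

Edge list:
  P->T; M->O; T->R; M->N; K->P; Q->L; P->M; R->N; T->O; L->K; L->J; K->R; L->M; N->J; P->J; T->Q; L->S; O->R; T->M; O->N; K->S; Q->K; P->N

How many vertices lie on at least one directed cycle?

5

A vertex is on a directed cycle iff it belongs to a strongly connected component of size ≥ 2 (or has a self-loop).
The vertices on cycles are {K, L, P, Q, T} — 5 in total.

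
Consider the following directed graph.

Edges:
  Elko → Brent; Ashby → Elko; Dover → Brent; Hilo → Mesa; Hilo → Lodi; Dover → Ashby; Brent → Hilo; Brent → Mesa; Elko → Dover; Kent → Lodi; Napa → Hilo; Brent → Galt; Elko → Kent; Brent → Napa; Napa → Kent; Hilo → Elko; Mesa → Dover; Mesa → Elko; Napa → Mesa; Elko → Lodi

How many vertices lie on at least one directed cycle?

7

A vertex is on a directed cycle iff it belongs to a strongly connected component of size ≥ 2 (or has a self-loop).
The vertices on cycles are {Elko, Hilo, Mesa, Napa, Ashby, Brent, Dover} — 7 in total.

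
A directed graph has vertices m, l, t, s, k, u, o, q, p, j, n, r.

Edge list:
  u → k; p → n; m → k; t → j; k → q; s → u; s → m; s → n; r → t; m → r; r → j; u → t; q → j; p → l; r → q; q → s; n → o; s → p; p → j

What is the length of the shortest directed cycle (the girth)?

For each vertex v, BFS finds the shortest path from v back to v.
The shortest such closed walk is s → m → k → q → s, length 4.

4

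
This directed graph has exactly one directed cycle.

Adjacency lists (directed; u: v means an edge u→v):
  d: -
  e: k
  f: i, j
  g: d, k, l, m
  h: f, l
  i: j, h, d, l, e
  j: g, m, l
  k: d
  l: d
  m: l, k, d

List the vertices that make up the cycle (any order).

f, h, i

DFS with gray/black marking from f:
f gray
  i gray
    j gray
      g gray
        d gray
        d black
        k gray
          k→d: d black — skip
        k black
        l gray
          l→d: d black — skip
        l black
        m gray
          m→l: l black — skip
          m→k: k black — skip
          m→d: d black — skip
        m black
      g black
      j→m: m black — skip
      j→l: l black — skip
    j black
    h gray
      h→f: f is gray → back edge
Back edge closes the cycle f → i → h → f; its vertices are {f, h, i}.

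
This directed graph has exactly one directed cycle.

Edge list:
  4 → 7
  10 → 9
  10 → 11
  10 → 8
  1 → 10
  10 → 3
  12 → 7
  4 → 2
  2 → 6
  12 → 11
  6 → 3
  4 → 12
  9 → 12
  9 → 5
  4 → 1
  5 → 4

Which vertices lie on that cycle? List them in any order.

DFS with gray/black marking from 4:
4 gray
  1 gray
    10 gray
      11 gray
      11 black
      8 gray
      8 black
      3 gray
      3 black
      9 gray
        5 gray
          5→4: 4 is gray → back edge
Back edge closes the cycle 4 → 1 → 10 → 9 → 5 → 4; its vertices are {1, 4, 5, 9, 10}.

1, 4, 5, 9, 10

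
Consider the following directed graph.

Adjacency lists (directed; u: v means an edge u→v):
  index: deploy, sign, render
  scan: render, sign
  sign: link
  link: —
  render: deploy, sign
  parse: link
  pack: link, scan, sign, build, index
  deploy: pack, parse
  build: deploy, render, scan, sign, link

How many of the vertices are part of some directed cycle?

6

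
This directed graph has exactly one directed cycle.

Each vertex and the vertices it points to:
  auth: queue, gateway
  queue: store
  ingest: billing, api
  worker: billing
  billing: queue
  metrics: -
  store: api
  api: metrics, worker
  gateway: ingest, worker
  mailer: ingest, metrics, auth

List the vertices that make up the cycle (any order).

DFS with gray/black marking from queue:
queue gray
  store gray
    api gray
      metrics gray
      metrics black
      worker gray
        billing gray
          billing→queue: queue is gray → back edge
Back edge closes the cycle queue → store → api → worker → billing → queue; its vertices are {api, queue, store, worker, billing}.

api, queue, store, worker, billing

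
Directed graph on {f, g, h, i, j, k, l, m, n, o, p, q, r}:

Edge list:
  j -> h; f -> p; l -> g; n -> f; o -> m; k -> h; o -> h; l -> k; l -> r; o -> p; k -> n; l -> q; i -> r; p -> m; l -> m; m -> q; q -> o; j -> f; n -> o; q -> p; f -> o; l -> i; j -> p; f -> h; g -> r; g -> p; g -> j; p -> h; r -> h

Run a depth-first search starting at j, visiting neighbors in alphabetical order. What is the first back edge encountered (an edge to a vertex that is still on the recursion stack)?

DFS from j (visiting neighbors in alphabetical order); mark gray on enter, black on exit:
j gray
  f gray
    h gray
    h black
    o gray
      o→h: h black — skip
      m gray
        q gray
          q→o: o is gray → back edge
First back edge: q → o.

q->o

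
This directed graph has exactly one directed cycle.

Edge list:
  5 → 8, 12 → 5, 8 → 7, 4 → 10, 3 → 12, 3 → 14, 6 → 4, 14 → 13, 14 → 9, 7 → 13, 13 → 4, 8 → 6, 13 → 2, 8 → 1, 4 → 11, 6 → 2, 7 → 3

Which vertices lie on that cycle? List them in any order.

DFS with gray/black marking from 8:
8 gray
  6 gray
    4 gray
      11 gray
      11 black
      10 gray
      10 black
    4 black
    2 gray
    2 black
  6 black
  7 gray
    3 gray
      14 gray
        13 gray
          13→4: 4 black — skip
          13→2: 2 black — skip
        13 black
        9 gray
        9 black
      14 black
      12 gray
        5 gray
          5→8: 8 is gray → back edge
Back edge closes the cycle 8 → 7 → 3 → 12 → 5 → 8; its vertices are {3, 5, 7, 8, 12}.

3, 5, 7, 8, 12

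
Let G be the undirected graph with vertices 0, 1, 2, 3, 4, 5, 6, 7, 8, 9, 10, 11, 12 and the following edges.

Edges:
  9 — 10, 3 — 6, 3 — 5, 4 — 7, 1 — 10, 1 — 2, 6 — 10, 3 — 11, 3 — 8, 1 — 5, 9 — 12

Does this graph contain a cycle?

Yes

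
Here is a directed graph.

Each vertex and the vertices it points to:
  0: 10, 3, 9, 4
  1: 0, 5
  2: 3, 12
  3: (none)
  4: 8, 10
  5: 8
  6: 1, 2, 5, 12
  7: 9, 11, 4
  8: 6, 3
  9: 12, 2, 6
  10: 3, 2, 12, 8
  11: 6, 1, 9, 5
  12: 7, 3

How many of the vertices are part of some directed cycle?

A vertex is on a directed cycle iff it belongs to a strongly connected component of size ≥ 2 (or has a self-loop).
The vertices on cycles are {0, 1, 2, 4, 5, 6, 7, 8, 9, 10, 11, 12} — 12 in total.

12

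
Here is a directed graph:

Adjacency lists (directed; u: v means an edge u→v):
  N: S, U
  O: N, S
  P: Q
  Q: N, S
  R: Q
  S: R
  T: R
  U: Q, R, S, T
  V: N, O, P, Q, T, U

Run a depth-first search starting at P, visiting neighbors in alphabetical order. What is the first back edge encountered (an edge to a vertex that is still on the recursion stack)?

DFS from P (visiting neighbors in alphabetical order); mark gray on enter, black on exit:
P gray
  Q gray
    N gray
      S gray
        R gray
          R→Q: Q is gray → back edge
First back edge: R → Q.

R→Q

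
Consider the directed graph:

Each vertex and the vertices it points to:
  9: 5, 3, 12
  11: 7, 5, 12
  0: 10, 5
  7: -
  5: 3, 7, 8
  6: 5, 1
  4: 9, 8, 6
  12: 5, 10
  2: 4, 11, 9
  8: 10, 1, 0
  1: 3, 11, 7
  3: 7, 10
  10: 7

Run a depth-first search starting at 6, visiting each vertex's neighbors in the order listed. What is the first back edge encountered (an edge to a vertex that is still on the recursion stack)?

DFS from 6 (visiting each vertex's neighbors in the order listed); mark gray on enter, black on exit:
6 gray
  5 gray
    3 gray
      7 gray
      7 black
      10 gray
        10→7: 7 black — skip
      10 black
    3 black
    5→7: 7 black — skip
    8 gray
      8→10: 10 black — skip
      1 gray
        1→3: 3 black — skip
        11 gray
          11→7: 7 black — skip
          11→5: 5 is gray → back edge
First back edge: 11 → 5.

11->5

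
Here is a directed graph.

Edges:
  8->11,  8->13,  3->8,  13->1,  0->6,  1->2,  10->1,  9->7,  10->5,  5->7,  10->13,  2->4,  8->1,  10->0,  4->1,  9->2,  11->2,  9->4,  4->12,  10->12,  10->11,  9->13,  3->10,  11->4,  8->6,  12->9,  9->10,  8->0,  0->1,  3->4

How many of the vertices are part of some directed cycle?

A vertex is on a directed cycle iff it belongs to a strongly connected component of size ≥ 2 (or has a self-loop).
The vertices on cycles are {0, 1, 2, 4, 9, 10, 11, 12, 13} — 9 in total.

9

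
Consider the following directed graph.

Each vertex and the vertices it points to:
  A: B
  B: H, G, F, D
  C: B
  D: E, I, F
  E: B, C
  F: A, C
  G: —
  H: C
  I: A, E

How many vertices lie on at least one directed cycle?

A vertex is on a directed cycle iff it belongs to a strongly connected component of size ≥ 2 (or has a self-loop).
The vertices on cycles are {A, B, C, D, E, F, H, I} — 8 in total.

8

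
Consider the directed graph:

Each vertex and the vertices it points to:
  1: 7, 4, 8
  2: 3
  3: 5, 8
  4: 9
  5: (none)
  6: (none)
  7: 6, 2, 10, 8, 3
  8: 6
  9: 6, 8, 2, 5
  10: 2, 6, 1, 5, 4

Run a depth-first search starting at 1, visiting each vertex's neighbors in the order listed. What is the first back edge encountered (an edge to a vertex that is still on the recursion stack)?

10->1

DFS from 1 (visiting each vertex's neighbors in the order listed); mark gray on enter, black on exit:
1 gray
  7 gray
    6 gray
    6 black
    2 gray
      3 gray
        5 gray
        5 black
        8 gray
          8→6: 6 black — skip
        8 black
      3 black
    2 black
    10 gray
      10→2: 2 black — skip
      10→6: 6 black — skip
      10→1: 1 is gray → back edge
First back edge: 10 → 1.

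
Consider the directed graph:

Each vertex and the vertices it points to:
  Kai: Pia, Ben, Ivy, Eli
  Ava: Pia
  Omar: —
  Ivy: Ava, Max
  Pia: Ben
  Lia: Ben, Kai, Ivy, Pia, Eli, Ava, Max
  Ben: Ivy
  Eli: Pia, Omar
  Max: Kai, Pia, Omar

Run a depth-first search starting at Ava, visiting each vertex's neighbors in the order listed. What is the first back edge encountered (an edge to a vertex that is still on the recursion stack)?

Ivy→Ava

DFS from Ava (visiting each vertex's neighbors in the order listed); mark gray on enter, black on exit:
Ava gray
  Pia gray
    Ben gray
      Ivy gray
        Ivy→Ava: Ava is gray → back edge
First back edge: Ivy → Ava.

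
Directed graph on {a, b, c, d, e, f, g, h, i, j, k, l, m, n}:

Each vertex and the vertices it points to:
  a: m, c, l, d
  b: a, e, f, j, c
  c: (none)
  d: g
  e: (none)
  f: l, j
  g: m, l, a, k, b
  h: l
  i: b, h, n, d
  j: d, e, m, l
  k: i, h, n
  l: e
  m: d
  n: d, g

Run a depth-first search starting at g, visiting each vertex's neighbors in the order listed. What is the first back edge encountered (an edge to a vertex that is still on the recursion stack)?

d->g

DFS from g (visiting each vertex's neighbors in the order listed); mark gray on enter, black on exit:
g gray
  m gray
    d gray
      d→g: g is gray → back edge
First back edge: d → g.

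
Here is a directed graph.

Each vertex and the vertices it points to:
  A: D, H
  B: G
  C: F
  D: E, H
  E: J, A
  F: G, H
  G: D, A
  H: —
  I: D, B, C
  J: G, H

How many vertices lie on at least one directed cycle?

5

A vertex is on a directed cycle iff it belongs to a strongly connected component of size ≥ 2 (or has a self-loop).
The vertices on cycles are {A, D, E, G, J} — 5 in total.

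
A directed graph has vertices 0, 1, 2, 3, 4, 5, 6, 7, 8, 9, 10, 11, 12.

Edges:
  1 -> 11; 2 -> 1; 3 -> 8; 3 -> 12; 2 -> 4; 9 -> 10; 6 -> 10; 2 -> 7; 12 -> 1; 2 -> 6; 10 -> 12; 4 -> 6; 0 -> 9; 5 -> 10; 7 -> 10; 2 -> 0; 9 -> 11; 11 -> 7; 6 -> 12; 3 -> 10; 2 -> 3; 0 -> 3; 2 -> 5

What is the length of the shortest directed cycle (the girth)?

5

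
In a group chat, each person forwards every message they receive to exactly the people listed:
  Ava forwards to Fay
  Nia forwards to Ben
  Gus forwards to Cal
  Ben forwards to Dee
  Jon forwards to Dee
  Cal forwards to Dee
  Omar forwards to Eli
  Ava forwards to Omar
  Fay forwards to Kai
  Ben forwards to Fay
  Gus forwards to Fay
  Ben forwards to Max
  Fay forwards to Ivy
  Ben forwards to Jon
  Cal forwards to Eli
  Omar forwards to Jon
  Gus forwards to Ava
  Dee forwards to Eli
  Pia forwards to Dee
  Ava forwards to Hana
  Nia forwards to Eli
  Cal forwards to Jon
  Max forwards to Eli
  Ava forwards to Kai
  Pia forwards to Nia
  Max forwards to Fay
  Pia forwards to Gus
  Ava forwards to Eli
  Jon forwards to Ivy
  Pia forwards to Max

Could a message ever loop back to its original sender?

DFS with white/gray/black marking, starting from Cal:
Cal gray
  Eli gray
  Eli black
  Dee gray
    Dee→Eli: Eli black — skip
  Dee black
  Jon gray
    Ivy gray
    Ivy black
    Jon→Dee: Dee black — skip
  Jon black
Cal black
Hana gray
Hana black
Omar gray
  Omar→Jon: Jon black — skip
  Omar→Eli: Eli black — skip
Omar black
Gus gray
  Fay gray
    Fay→Ivy: Ivy black — skip
    Kai gray
    Kai black
  Fay black
  Ava gray
    Ava→Hana: Hana black — skip
    Ava→Kai: Kai black — skip
    Ava→Omar: Omar black — skip
    Ava→Fay: Fay black — skip
    Ava→Eli: Eli black — skip
  Ava black
  Gus→Cal: Cal black — skip
Gus black
Max gray
  Max→Fay: Fay black — skip
  Max→Eli: Eli black — skip
Max black
Ben gray
  Ben→Max: Max black — skip
  Ben→Fay: Fay black — skip
  Ben→Dee: Dee black — skip
  Ben→Jon: Jon black — skip
Ben black
Pia gray
  Pia→Max: Max black — skip
  Nia gray
    Nia→Eli: Eli black — skip
    Nia→Ben: Ben black — skip
  Nia black
  Pia→Gus: Gus black — skip
  Pia→Dee: Dee black — skip
Pia black
Every edge goes to a white or black vertex — no back edge, so the graph is acyclic.

No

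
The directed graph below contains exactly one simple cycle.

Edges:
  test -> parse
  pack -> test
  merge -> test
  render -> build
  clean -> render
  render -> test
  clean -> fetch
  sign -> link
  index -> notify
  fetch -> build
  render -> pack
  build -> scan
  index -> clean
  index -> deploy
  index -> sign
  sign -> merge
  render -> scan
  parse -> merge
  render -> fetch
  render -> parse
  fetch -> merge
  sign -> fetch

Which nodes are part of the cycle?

DFS with gray/black marking from parse:
parse gray
  merge gray
    test gray
      test→parse: parse is gray → back edge
Back edge closes the cycle parse → merge → test → parse; its vertices are {test, merge, parse}.

test, merge, parse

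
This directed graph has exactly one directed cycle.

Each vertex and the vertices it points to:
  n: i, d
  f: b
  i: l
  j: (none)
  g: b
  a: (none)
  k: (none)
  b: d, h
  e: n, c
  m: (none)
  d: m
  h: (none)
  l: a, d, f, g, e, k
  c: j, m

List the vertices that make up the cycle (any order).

e, i, l, n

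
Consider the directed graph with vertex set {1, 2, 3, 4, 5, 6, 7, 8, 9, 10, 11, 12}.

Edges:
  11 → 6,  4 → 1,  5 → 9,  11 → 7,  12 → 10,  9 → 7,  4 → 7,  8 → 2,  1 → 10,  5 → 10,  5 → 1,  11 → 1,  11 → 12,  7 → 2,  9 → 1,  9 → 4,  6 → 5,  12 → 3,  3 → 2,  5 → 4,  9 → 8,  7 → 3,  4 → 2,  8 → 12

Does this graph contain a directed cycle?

No

DFS with white/gray/black marking, starting from 9:
9 gray
  1 gray
    10 gray
    10 black
  1 black
  4 gray
    7 gray
      2 gray
      2 black
      3 gray
        3→2: 2 black — skip
      3 black
    7 black
    4→2: 2 black — skip
    4→1: 1 black — skip
  4 black
  9→7: 7 black — skip
  8 gray
    12 gray
      12→3: 3 black — skip
      12→10: 10 black — skip
    12 black
    8→2: 2 black — skip
  8 black
9 black
5 gray
  5→9: 9 black — skip
  5→4: 4 black — skip
  5→10: 10 black — skip
  5→1: 1 black — skip
5 black
6 gray
  6→5: 5 black — skip
6 black
11 gray
  11→7: 7 black — skip
  11→12: 12 black — skip
  11→1: 1 black — skip
  11→6: 6 black — skip
11 black
Every edge goes to a white or black vertex — no back edge, so the graph is acyclic.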